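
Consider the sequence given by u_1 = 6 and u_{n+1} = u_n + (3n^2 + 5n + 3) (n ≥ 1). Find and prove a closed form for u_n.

Claim: u_n = n^3 + n^2 + n + 3.

Base case: u_1 = 6, and 1^3 + 1^2 + 1 + 3 = 6.
Assume u_j = j^3 + j^2 + j + 3.
Then u_{j+1} = u_j + (3j^2 + 5j + 3) = (j^3 + j^2 + j + 3) + (3j^2 + 5j + 3) = j^3 + 4j^2 + 6j + 6,
and (j+1)^3 + (j+1)^2 + (j+1) + 3 = j^3 + 4j^2 + 6j + 6.
Hence u_n = n^3 + n^2 + n + 3 for every n ≥ 1, by induction.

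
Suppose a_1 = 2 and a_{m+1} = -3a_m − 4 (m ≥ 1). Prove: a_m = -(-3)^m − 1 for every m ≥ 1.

Base case: a_1 = 2, and -(-3)^1 − 1 = 3 − 1 = 2.
Assume a_r = -(-3)^r − 1 for some r ≥ 1.
Then a_{r+1} = -3a_r − 4 = -3·(-(-3)^r − 1) − 4 = 3·(-3)^r + 3 − 4 = -(-3)^{r+1} − 1.
This completes the inductive step, so a_m = -(-3)^m − 1 for all m ≥ 1.

a_m = -(-3)^m − 1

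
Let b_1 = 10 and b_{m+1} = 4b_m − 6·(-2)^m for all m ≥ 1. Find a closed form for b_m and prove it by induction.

Claim: b_m = 3·4^m + (-2)^m.

Base case: b_1 = 10, and 3·4^1 + (-2)^1 = 12 − 2 = 10.
Assume b_j = 3·4^j + (-2)^j for some j ≥ 1.
Then b_{j+1} = 4b_j − 6·(-2)^j = 4·(3·4^j + (-2)^j) − 6·(-2)^j = 3·4^{j+1} + 4·(-2)^j − 6·(-2)^j = 3·4^{j+1} − 2·(-2)^j = 3·4^{j+1} + (-2)^{j+1}.
By induction, b_m = 3·4^m + (-2)^m for all m ≥ 1.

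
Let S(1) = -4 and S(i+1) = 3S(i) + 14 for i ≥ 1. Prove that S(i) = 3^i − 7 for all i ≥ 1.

Base case: S(1) = -4, and 3^1 − 7 = 3 − 7 = -4.
Assume S(k) = 3^k − 7 for some k ≥ 1.
Then S(k+1) = 3S(k) + 14 = 3·(3^k − 7) + 14 = 3^{k+1} − 21 + 14 = 3^{k+1} − 7.
By induction, S(i) = 3^i − 7 for all i ≥ 1.

S(i) = 3^i − 7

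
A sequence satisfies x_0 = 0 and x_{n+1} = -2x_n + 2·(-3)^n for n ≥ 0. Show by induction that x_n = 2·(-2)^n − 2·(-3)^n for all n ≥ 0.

Base case: x_0 = 0, and 2·(-2)^0 − 2·(-3)^0 = 2 − 2 = 0.
Assume x_k = 2·(-2)^k − 2·(-3)^k for some k ≥ 0.
Then x_{k+1} = -2x_k + 2·(-3)^k = -2·(2·(-2)^k − 2·(-3)^k) + 2·(-3)^k = 2·(-2)^{k+1} + 4·(-3)^k + 2·(-3)^k = 2·(-2)^{k+1} + 6·(-3)^k = 2·(-2)^{k+1} − 2·(-3)^{k+1}.
This completes the inductive step, so x_n = 2·(-2)^n − 2·(-3)^n for all n ≥ 0.

x_n = 2·(-2)^n − 2·(-3)^n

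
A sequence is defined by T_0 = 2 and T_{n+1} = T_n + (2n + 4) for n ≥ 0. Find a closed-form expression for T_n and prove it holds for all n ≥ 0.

Claim: T_n = n^2 + 3n + 2.

Base case: T_0 = 2, and 0^2 + 3·0 + 2 = 2.
Assume T_m = m^2 + 3m + 2.
Then T_{m+1} = T_m + (2m + 4) = (m^2 + 3m + 2) + (2m + 4) = m^2 + 5m + 6,
and (m+1)^2 + 3·(m+1) + 2 = m^2 + 5m + 6.
By induction, T_n = n^2 + 3n + 2 for all n ≥ 0.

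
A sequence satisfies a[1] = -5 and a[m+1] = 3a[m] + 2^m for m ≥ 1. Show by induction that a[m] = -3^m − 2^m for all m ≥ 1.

Base case: a[1] = -5, and -3^1 − 2^1 = -3 − 2 = -5.
Assume a[r] = -3^r − 2^r for some r ≥ 1.
Then a[r+1] = 3a[r] + 2^r = 3·(-3^r − 2^r) + 2^r = -3^{r+1} − 3·2^r + 2^r = -3^{r+1} − 2·2^r = -3^{r+1} − 2^{r+1}.
Hence a[m] = -3^m − 2^m for every m ≥ 1, by induction.

a[m] = -3^m − 2^m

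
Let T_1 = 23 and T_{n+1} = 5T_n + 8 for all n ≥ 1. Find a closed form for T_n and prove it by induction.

Claim: T_n = 5^{n+1} − 2.

Base case: T_1 = 23, and 5^{1+1} − 2 = 25 − 2 = 23.
Assume T_j = 5^{j+1} − 2 for some j ≥ 1.
Then T_{j+1} = 5T_j + 8 = 5·(5^{j+1} − 2) + 8 = 5^{j+2} − 10 + 8 = 5^{j+2} − 2.
This completes the inductive step, so T_n = 5^{n+1} − 2 for all n ≥ 1.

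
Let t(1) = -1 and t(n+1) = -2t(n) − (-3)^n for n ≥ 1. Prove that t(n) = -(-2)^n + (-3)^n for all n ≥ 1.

Base case: t(1) = -1, and -(-2)^1 + (-3)^1 = 2 − 3 = -1.
Assume t(r) = -(-2)^r + (-3)^r for some r ≥ 1.
Then t(r+1) = -2t(r) − (-3)^r = -2·(-(-2)^r + (-3)^r) − (-3)^r = -(-2)^{r+1} − 2·(-3)^r − (-3)^r = -(-2)^{r+1} − 3·(-3)^r = -(-2)^{r+1} + (-3)^{r+1}.
This completes the inductive step, so t(n) = -(-2)^n + (-3)^n for all n ≥ 1.

t(n) = -(-2)^n + (-3)^n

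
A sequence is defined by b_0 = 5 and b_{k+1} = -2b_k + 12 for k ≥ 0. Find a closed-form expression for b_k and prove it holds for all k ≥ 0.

Claim: b_k = (-2)^k + 4.

Base case: b_0 = 5, and (-2)^0 + 4 = 1 + 4 = 5.
Assume b_m = (-2)^m + 4 for some m ≥ 0.
Then b_{m+1} = -2b_m + 12 = -2·((-2)^m + 4) + 12 = -2·(-2)^m − 8 + 12 = (-2)^{m+1} + 4.
Hence b_k = (-2)^k + 4 for every k ≥ 0, by induction.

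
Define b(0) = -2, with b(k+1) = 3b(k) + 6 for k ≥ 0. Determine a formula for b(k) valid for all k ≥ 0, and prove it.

Claim: b(k) = 3^k − 3.

Base case: b(0) = -2, and 3^0 − 3 = 1 − 3 = -2.
Assume b(m) = 3^m − 3 for some m ≥ 0.
Then b(m+1) = 3b(m) + 6 = 3·(3^m − 3) + 6 = 3^{m+1} − 9 + 6 = 3^{m+1} − 3.
Hence b(k) = 3^k − 3 for every k ≥ 0, by induction.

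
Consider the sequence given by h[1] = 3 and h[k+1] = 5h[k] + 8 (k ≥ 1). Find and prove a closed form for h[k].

Claim: h[k] = 5^k − 2.

Base case: h[1] = 3, and 5^1 − 2 = 5 − 2 = 3.
Assume h[m] = 5^m − 2 for some m ≥ 1.
Then h[m+1] = 5h[m] + 8 = 5·(5^m − 2) + 8 = 5^{m+1} − 10 + 8 = 5^{m+1} − 2.
So the formula holds for m+1, and by induction h[k] = 5^k − 2 for all k ≥ 1.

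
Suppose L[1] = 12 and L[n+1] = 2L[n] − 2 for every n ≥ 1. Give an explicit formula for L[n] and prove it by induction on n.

Claim: L[n] = 5·2^n + 2.

Base case: L[1] = 12, and 5·2^1 + 2 = 10 + 2 = 12.
Assume L[k] = 5·2^k + 2 for some k ≥ 1.
Then L[k+1] = 2L[k] − 2 = 2·(5·2^k + 2) − 2 = 10·2^k + 4 − 2 = 5·2^{k+1} + 2.
Hence L[n] = 5·2^n + 2 for every n ≥ 1, by induction.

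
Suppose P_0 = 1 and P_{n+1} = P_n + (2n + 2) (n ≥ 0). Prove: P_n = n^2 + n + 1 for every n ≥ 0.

Base case: P_0 = 1, and 0^2 + 0 + 1 = 1.
Assume P_m = m^2 + m + 1.
Then P_{m+1} = P_m + (2m + 2) = (m^2 + m + 1) + (2m + 2) = m^2 + 3m + 3,
and (m+1)^2 + (m+1) + 1 = m^2 + 3m + 3.
This completes the inductive step, so P_n = n^2 + n + 1 for all n ≥ 0.

P_n = n^2 + n + 1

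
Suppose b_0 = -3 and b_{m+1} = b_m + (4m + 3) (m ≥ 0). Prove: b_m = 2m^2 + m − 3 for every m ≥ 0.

Base case: b_0 = -3, and 2·0^2 + 0 − 3 = -3.
Assume b_j = 2j^2 + j − 3.
Then b_{j+1} = b_j + (4j + 3) = (2j^2 + j − 3) + (4j + 3) = 2j^2 + 5j,
and 2·(j+1)^2 + (j+1) − 3 = 2j^2 + 5j.
Hence b_m = 2m^2 + m − 3 for every m ≥ 0, by induction.

b_m = 2m^2 + m − 3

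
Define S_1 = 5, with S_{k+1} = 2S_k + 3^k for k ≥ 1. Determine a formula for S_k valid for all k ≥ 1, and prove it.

Claim: S_k = 2^k + 3^k.

Base case: S_1 = 5, and 2^1 + 3^1 = 2 + 3 = 5.
Assume S_r = 2^r + 3^r for some r ≥ 1.
Then S_{r+1} = 2S_r + 3^r = 2·(2^r + 3^r) + 3^r = 2^{r+1} + 2·3^r + 3^r = 2^{r+1} + 3·3^r = 2^{r+1} + 3^{r+1}.
Hence S_k = 2^k + 3^k for every k ≥ 1, by induction.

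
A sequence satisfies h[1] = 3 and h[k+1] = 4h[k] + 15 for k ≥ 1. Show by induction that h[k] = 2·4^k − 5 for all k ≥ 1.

Base case: h[1] = 3, and 2·4^1 − 5 = 8 − 5 = 3.
Assume h[j] = 2·4^j − 5 for some j ≥ 1.
Then h[j+1] = 4h[j] + 15 = 4·(2·4^j − 5) + 15 = 8·4^j − 20 + 15 = 2·4^{j+1} − 5.
So the formula holds for j+1, and by induction h[k] = 2·4^k − 5 for all k ≥ 1.

h[k] = 2·4^k − 5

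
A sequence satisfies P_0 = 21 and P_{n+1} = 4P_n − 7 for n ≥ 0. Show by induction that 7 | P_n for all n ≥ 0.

Base case: P_0 = 21 = 7·3, so 7 | P_0.
Assume 7 | P_j, so P_j = 7t for some integer t.
Then P_{j+1} = 4P_j − 7 = 4·(7t) − 7 = 7(4t − 1), so 7 | P_{j+1}.
So the property holds for j+1, and by induction 7 | P_n for all n ≥ 0.

7 | P_n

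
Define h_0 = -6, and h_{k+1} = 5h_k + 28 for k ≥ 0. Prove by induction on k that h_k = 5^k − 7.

Base case: h_0 = -6, and 5^0 − 7 = 1 − 7 = -6.
Assume h_r = 5^r − 7 for some r ≥ 0.
Then h_{r+1} = 5h_r + 28 = 5·(5^r − 7) + 28 = 5^{r+1} − 35 + 28 = 5^{r+1} − 7.
This completes the inductive step, so h_k = 5^k − 7 for all k ≥ 0.

h_k = 5^k − 7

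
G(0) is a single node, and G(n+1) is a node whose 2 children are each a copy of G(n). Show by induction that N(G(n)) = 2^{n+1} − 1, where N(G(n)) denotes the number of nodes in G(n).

Base case: N(G(0)) = 1, and 2^{0+1} − 1 = 1.
Assume N(G(k)) = 2^{k+1} − 1.
Then N(G(k+1)) = 1 + 2N(G(k)) = 1 + 2(2^{k+1} − 1) = 2^{k+2} − 2 + 1 = 2^{k+2} − 1.
Hence N(G(n)) = 2^{n+1} − 1 for every n ≥ 0, by induction.

N(G(n)) = 2^{n+1} − 1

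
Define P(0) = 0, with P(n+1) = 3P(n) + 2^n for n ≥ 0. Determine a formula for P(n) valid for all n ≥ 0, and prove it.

Claim: P(n) = 3^n − 2^n.

Base case: P(0) = 0, and 3^0 − 2^0 = 1 − 1 = 0.
Assume P(r) = 3^r − 2^r for some r ≥ 0.
Then P(r+1) = 3P(r) + 2^r = 3·(3^r − 2^r) + 2^r = 3^{r+1} − 3·2^r + 2^r = 3^{r+1} − 2·2^r = 3^{r+1} − 2^{r+1}.
This completes the inductive step, so P(n) = 3^n − 2^n for all n ≥ 0.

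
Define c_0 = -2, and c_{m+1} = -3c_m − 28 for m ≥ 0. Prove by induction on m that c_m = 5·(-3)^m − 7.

Base case: c_0 = -2, and 5·(-3)^0 − 7 = 5 − 7 = -2.
Assume c_j = 5·(-3)^j − 7 for some j ≥ 0.
Then c_{j+1} = -3c_j − 28 = -3·(5·(-3)^j − 7) − 28 = -15·(-3)^j + 21 − 28 = 5·(-3)^{j+1} − 7.
This completes the inductive step, so c_m = 5·(-3)^m − 7 for all m ≥ 0.

c_m = 5·(-3)^m − 7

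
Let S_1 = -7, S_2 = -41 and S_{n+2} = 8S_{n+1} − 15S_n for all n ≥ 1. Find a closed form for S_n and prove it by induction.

Claim: S_n = 3^n − 2·5^n.

Base cases: S_1 = -7 and 3^1 − 2·5^1 = -7; S_2 = -41 and 3^2 − 2·5^2 = -41.
Assume S_j = 3^j − 2·5^j for all 1 ≤ j ≤ r, where r ≥ 2.
Then S_{r+1} = 8S_r − 15S_{r−1} = 8·(3^r − 2·5^r) − 15·(3^{r−1} − 2·5^{r−1}) = (8·3 − 15)3^{r−1} − 2·(8·5 − 15)5^{r−1} = 9·3^{r−1} − 50·5^{r−1} = 3^{r+1} − 2·5^{r+1}.
So the formula holds for r+1, and by strong induction S_n = 3^n − 2·5^n for all n ≥ 1.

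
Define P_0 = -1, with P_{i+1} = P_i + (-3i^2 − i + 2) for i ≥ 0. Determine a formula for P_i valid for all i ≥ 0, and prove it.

Claim: P_i = -i^3 + i^2 + 2i − 1.

Base case: P_0 = -1, and -0^3 + 0^2 + 2·0 − 1 = -1.
Assume P_k = -k^3 + k^2 + 2k − 1.
Then P_{k+1} = P_k + (-3k^2 − k + 2) = (-k^3 + k^2 + 2k − 1) + (-3k^2 − k + 2) = -k^3 − 2k^2 + k + 1,
and -(k+1)^3 + (k+1)^2 + 2·(k+1) − 1 = -k^3 − 2k^2 + k + 1.
By induction, P_i = -i^3 + i^2 + 2i − 1 for all i ≥ 0.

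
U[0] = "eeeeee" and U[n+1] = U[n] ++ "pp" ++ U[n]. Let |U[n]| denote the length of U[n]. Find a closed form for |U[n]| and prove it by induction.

Claim: |U[n]| = 2^{n+3} − 2.

Base case: |U[0]| = 6, and 2^{0+3} − 2 = 6.
Assume |U[k]| = 2^{k+3} − 2.
Then |U[k+1]| = |U[k]| + 2 + |U[k]| = 2|U[k]| + 2 = 2(2^{k+3} − 2) + 2 = 2^{k+1+3} − 4 + 2 = 2^{k+1+3} − 2.
By induction, |U[n]| = 2^{n+3} − 2 for all n ≥ 0.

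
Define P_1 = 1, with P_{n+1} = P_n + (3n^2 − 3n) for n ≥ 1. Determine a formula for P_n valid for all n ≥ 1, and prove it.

Claim: P_n = n^3 − 3n^2 + 2n + 1.

Base case: P_1 = 1, and 1^3 − 3·1^2 + 2·1 + 1 = 1.
Assume P_j = j^3 − 3j^2 + 2j + 1.
Then P_{j+1} = P_j + (3j^2 − 3j) = (j^3 − 3j^2 + 2j + 1) + (3j^2 − 3j) = j^3 − j + 1,
and (j+1)^3 − 3·(j+1)^2 + 2·(j+1) + 1 = j^3 − j + 1.
By induction, P_n = n^3 − 3n^2 + 2n + 1 for all n ≥ 1.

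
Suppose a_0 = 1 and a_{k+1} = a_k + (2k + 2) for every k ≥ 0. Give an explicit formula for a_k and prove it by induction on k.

Claim: a_k = k^2 + k + 1.

Base case: a_0 = 1, and 0^2 + 0 + 1 = 1.
Assume a_m = m^2 + m + 1.
Then a_{m+1} = a_m + (2m + 2) = (m^2 + m + 1) + (2m + 2) = m^2 + 3m + 3,
and (m+1)^2 + (m+1) + 1 = m^2 + 3m + 3.
Hence a_k = k^2 + k + 1 for every k ≥ 0, by induction.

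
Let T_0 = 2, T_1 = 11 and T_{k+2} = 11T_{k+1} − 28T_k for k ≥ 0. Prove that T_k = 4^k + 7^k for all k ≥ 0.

Base cases: T_0 = 2 and 4^0 + 7^0 = 2; T_1 = 11 and 4^1 + 7^1 = 11.
Assume T_i = 4^i + 7^i for all 0 ≤ i ≤ j, where j ≥ 1.
Then T_{j+1} = 11T_j − 28T_{j−1} = 11·(4^j + 7^j) − 28·(4^{j−1} + 7^{j−1}) = (11·4 − 28)4^{j−1} + (11·7 − 28)7^{j−1} = 16·4^{j−1} + 49·7^{j−1} = 4^{j+1} + 7^{j+1}.
So the formula holds for j+1, and by strong induction T_k = 4^k + 7^k for all k ≥ 0.

T_k = 4^k + 7^k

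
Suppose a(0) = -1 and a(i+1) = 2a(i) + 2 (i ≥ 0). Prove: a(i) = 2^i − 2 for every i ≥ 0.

Base case: a(0) = -1, and 2^0 − 2 = 1 − 2 = -1.
Assume a(r) = 2^r − 2 for some r ≥ 0.
Then a(r+1) = 2a(r) + 2 = 2·(2^r − 2) + 2 = 2^{r+1} − 4 + 2 = 2^{r+1} − 2.
Hence a(i) = 2^i − 2 for every i ≥ 0, by induction.

a(i) = 2^i − 2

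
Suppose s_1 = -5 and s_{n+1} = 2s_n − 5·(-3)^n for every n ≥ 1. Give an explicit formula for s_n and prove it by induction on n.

Claim: s_n = -2^n + (-3)^n.

Base case: s_1 = -5, and -2^1 + (-3)^1 = -2 − 3 = -5.
Assume s_k = -2^k + (-3)^k for some k ≥ 1.
Then s_{k+1} = 2s_k − 5·(-3)^k = 2·(-2^k + (-3)^k) − 5·(-3)^k = -2^{k+1} + 2·(-3)^k − 5·(-3)^k = -2^{k+1} − 3·(-3)^k = -2^{k+1} + (-3)^{k+1}.
Hence s_n = -2^n + (-3)^n for every n ≥ 1, by induction.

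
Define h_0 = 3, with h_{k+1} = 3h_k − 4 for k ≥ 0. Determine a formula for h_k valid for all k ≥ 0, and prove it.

Claim: h_k = 3^k + 2.

Base case: h_0 = 3, and 3^0 + 2 = 1 + 2 = 3.
Assume h_j = 3^j + 2 for some j ≥ 0.
Then h_{j+1} = 3h_j − 4 = 3·(3^j + 2) − 4 = 3^{j+1} + 6 − 4 = 3^{j+1} + 2.
So the formula holds for j+1, and by induction h_k = 3^k + 2 for all k ≥ 0.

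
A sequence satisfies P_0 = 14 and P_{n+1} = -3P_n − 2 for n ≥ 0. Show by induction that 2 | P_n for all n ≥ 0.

Base case: P_0 = 14 = 2·7, so 2 | P_0.
Assume 2 | P_j, so P_j = 2t for some integer t.
Then P_{j+1} = -3P_j − 2 = -3·(2t) − 2 = 2(-3t − 1), so 2 | P_{j+1}.
By induction, 2 | P_n for all n ≥ 0.

2 | P_n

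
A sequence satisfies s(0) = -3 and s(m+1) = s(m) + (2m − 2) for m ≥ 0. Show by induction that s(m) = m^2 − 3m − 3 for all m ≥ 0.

Base case: s(0) = -3, and 0^2 − 3·0 − 3 = -3.
Assume s(j) = j^2 − 3j − 3.
Then s(j+1) = s(j) + (2j − 2) = (j^2 − 3j − 3) + (2j − 2) = j^2 − j − 5,
and (j+1)^2 − 3·(j+1) − 3 = j^2 − j − 5.
This completes the inductive step, so s(m) = m^2 − 3m − 3 for all m ≥ 0.

s(m) = m^2 − 3m − 3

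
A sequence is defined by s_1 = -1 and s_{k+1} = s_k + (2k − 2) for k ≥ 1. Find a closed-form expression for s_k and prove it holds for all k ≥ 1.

Claim: s_k = k^2 − 3k + 1.

Base case: s_1 = -1, and 1^2 − 3·1 + 1 = -1.
Assume s_r = r^2 − 3r + 1.
Then s_{r+1} = s_r + (2r − 2) = (r^2 − 3r + 1) + (2r − 2) = r^2 − r − 1,
and (r+1)^2 − 3·(r+1) + 1 = r^2 − r − 1.
By induction, s_k = k^2 − 3k + 1 for all k ≥ 1.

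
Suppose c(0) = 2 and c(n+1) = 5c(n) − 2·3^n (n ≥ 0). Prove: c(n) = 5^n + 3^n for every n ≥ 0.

Base case: c(0) = 2, and 5^0 + 3^0 = 1 + 1 = 2.
Assume c(m) = 5^m + 3^m for some m ≥ 0.
Then c(m+1) = 5c(m) − 2·3^m = 5·(5^m + 3^m) − 2·3^m = 5^{m+1} + 5·3^m − 2·3^m = 5^{m+1} + 3·3^m = 5^{m+1} + 3^{m+1}.
By induction, c(n) = 5^n + 3^n for all n ≥ 0.

c(n) = 5^n + 3^n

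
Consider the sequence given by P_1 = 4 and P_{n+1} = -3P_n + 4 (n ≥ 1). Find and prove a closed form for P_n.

Claim: P_n = -(-3)^n + 1.

Base case: P_1 = 4, and -(-3)^1 + 1 = 3 + 1 = 4.
Assume P_k = -(-3)^k + 1 for some k ≥ 1.
Then P_{k+1} = -3P_k + 4 = -3·(-(-3)^k + 1) + 4 = 3·(-3)^k − 3 + 4 = -(-3)^{k+1} + 1.
This completes the inductive step, so P_n = -(-3)^n + 1 for all n ≥ 1.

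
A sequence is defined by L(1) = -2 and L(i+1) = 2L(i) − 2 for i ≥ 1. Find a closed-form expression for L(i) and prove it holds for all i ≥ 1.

Claim: L(i) = -2^{i+1} + 2.

Base case: L(1) = -2, and -2^{1+1} + 2 = -4 + 2 = -2.
Assume L(r) = -2^{r+1} + 2 for some r ≥ 1.
Then L(r+1) = 2L(r) − 2 = 2·(-2^{r+1} + 2) − 2 = -2^{r+2} + 4 − 2 = -2^{r+2} + 2.
So the formula holds for r+1, and by induction L(i) = -2^{i+1} + 2 for all i ≥ 1.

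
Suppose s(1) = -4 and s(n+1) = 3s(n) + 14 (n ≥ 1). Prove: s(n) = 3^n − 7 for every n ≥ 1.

Base case: s(1) = -4, and 3^1 − 7 = 3 − 7 = -4.
Assume s(j) = 3^j − 7 for some j ≥ 1.
Then s(j+1) = 3s(j) + 14 = 3·(3^j − 7) + 14 = 3^{j+1} − 21 + 14 = 3^{j+1} − 7.
By induction, s(n) = 3^n − 7 for all n ≥ 1.

s(n) = 3^n − 7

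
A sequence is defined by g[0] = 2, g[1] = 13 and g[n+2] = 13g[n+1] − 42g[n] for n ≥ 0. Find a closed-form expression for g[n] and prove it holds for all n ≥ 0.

Claim: g[n] = 7^n + 6^n.

Base cases: g[0] = 2 and 7^0 + 6^0 = 2; g[1] = 13 and 7^1 + 6^1 = 13.
Assume g[j] = 7^j + 6^j for all 0 ≤ j ≤ k, where k ≥ 1.
Then g[k+1] = 13g[k] − 42g[k−1] = 13·(7^k + 6^k) − 42·(7^{k−1} + 6^{k−1}) = (13·7 − 42)7^{k−1} + (13·6 − 42)6^{k−1} = 49·7^{k−1} + 36·6^{k−1} = 7^{k+1} + 6^{k+1}.
This completes the inductive step, so g[n] = 7^n + 6^n for all n ≥ 0.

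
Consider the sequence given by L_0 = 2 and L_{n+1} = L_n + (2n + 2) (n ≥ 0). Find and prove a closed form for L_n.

Claim: L_n = n^2 + n + 2.

Base case: L_0 = 2, and 0^2 + 0 + 2 = 2.
Assume L_k = k^2 + k + 2.
Then L_{k+1} = L_k + (2k + 2) = (k^2 + k + 2) + (2k + 2) = k^2 + 3k + 4,
and (k+1)^2 + (k+1) + 2 = k^2 + 3k + 4.
By induction, L_n = n^2 + n + 2 for all n ≥ 0.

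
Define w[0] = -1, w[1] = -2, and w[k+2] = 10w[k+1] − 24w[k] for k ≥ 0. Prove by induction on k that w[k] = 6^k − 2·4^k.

Base cases: w[0] = -1 and 6^0 − 2·4^0 = -1; w[1] = -2 and 6^1 − 2·4^1 = -2.
Assume w[j] = 6^j − 2·4^j for all 0 ≤ j ≤ m, where m ≥ 1.
Then w[m+1] = 10w[m] − 24w[m−1] = 10·(6^m − 2·4^m) − 24·(6^{m−1} − 2·4^{m−1}) = (10·6 − 24)6^{m−1} − 2·(10·4 − 24)4^{m−1} = 36·6^{m−1} − 32·4^{m−1} = 6^{m+1} − 2·4^{m+1}.
By strong induction, w[k] = 6^k − 2·4^k for all k ≥ 0.

w[k] = 6^k − 2·4^k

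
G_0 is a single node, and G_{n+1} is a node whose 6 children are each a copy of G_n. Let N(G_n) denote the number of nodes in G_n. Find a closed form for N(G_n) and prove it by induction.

Claim: N(G_n) = (6^{n+1} − 1)/5.

Base case: N(G_0) = 1, and (6^{0+1} − 1)/5 = 1.
Assume N(G_m) = (6^{m+1} − 1)/5.
Then N(G_{m+1}) = 1 + 6N(G_m) = 1 + 6·(6^{m+1} − 1)/5 = 1 + (6^{m+2} − 6)/5 = (5 + 6^{m+2} − 6)/5 = (6^{m+2} − 1)/5.
So the formula holds for m+1, and by induction N(G_n) = (6^{n+1} − 1)/5 for all n ≥ 0.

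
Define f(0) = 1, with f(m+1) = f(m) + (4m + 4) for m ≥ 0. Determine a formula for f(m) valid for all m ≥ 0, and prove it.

Claim: f(m) = 2m^2 + 2m + 1.

Base case: f(0) = 1, and 2·0^2 + 2·0 + 1 = 1.
Assume f(r) = 2r^2 + 2r + 1.
Then f(r+1) = f(r) + (4r + 4) = (2r^2 + 2r + 1) + (4r + 4) = 2r^2 + 6r + 5,
and 2·(r+1)^2 + 2·(r+1) + 1 = 2r^2 + 6r + 5.
By induction, f(m) = 2m^2 + 2m + 1 for all m ≥ 0.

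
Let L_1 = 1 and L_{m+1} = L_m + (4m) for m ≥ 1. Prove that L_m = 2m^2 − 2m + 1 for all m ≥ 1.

Base case: L_1 = 1, and 2·1^2 − 2·1 + 1 = 1.
Assume L_k = 2k^2 − 2k + 1.
Then L_{k+1} = L_k + (4k) = (2k^2 − 2k + 1) + (4k) = 2k^2 + 2k + 1,
and 2·(k+1)^2 − 2·(k+1) + 1 = 2k^2 + 2k + 1.
By induction, L_m = 2m^2 − 2m + 1 for all m ≥ 1.

L_m = 2m^2 − 2m + 1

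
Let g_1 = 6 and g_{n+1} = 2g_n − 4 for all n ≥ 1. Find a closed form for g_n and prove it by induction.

Claim: g_n = 2^n + 4.

Base case: g_1 = 6, and 2^1 + 4 = 2 + 4 = 6.
Assume g_j = 2^j + 4 for some j ≥ 1.
Then g_{j+1} = 2g_j − 4 = 2·(2^j + 4) − 4 = 2^{j+1} + 8 − 4 = 2^{j+1} + 4.
Hence g_n = 2^n + 4 for every n ≥ 1, by induction.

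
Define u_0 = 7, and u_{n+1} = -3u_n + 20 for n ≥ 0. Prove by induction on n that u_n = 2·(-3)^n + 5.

Base case: u_0 = 7, and 2·(-3)^0 + 5 = 2 + 5 = 7.
Assume u_r = 2·(-3)^r + 5 for some r ≥ 0.
Then u_{r+1} = -3u_r + 20 = -3·(2·(-3)^r + 5) + 20 = -6·(-3)^r − 15 + 20 = 2·(-3)^{r+1} + 5.
Hence u_n = 2·(-3)^n + 5 for every n ≥ 0, by induction.

u_n = 2·(-3)^n + 5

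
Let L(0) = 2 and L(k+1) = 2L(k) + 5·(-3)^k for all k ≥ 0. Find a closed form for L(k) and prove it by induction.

Claim: L(k) = 3·2^k − (-3)^k.

Base case: L(0) = 2, and 3·2^0 − (-3)^0 = 3 − 1 = 2.
Assume L(r) = 3·2^r − (-3)^r for some r ≥ 0.
Then L(r+1) = 2L(r) + 5·(-3)^r = 2·(3·2^r − (-3)^r) + 5·(-3)^r = 3·2^{r+1} − 2·(-3)^r + 5·(-3)^r = 3·2^{r+1} + 3·(-3)^r = 3·2^{r+1} − (-3)^{r+1}.
This completes the inductive step, so L(k) = 3·2^k − (-3)^k for all k ≥ 0.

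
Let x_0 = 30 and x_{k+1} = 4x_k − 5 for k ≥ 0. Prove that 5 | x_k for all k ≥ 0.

Base case: x_0 = 30 = 5·6, so 5 | x_0.
Assume 5 | x_r, so x_r = 5t for some integer t.
Then x_{r+1} = 4x_r − 5 = 4·(5t) − 5 = 5(4t − 1), so 5 | x_{r+1}.
This completes the inductive step, so 5 | x_k for all k ≥ 0.

5 | x_k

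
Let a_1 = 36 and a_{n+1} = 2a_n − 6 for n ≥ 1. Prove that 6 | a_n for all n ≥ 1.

Base case: a_1 = 36 = 6·6, so 6 | a_1.
Assume 6 | a_r, so a_r = 6t for some integer t.
Then a_{r+1} = 2a_r − 6 = 2·(6t) − 6 = 6(2t − 1), so 6 | a_{r+1}.
By induction, 6 | a_n for all n ≥ 1.

6 | a_n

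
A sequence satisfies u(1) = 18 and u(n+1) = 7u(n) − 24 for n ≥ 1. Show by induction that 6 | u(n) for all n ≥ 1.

Base case: u(1) = 18 = 6·3, so 6 | u(1).
Assume 6 | u(r), so u(r) = 6t for some integer t.
Then u(r+1) = 7u(r) − 24 = 7·(6t) − 24 = 6(7t − 4), so 6 | u(r+1).
By induction, 6 | u(n) for all n ≥ 1.

6 | u(n)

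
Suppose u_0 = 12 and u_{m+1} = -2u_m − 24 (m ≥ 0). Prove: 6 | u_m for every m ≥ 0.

Base case: u_0 = 12 = 6·2, so 6 | u_0.
Assume 6 | u_j, so u_j = 6t for some integer t.
Then u_{j+1} = -2u_j − 24 = -2·(6t) − 24 = 6(-2t − 4), so 6 | u_{j+1}.
So the property holds for j+1, and by induction 6 | u_m for all m ≥ 0.

6 | u_m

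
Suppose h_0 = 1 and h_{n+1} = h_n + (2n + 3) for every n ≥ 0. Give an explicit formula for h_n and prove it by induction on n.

Claim: h_n = n^2 + 2n + 1.

Base case: h_0 = 1, and 0^2 + 2·0 + 1 = 1.
Assume h_r = r^2 + 2r + 1.
Then h_{r+1} = h_r + (2r + 3) = (r^2 + 2r + 1) + (2r + 3) = r^2 + 4r + 4,
and (r+1)^2 + 2·(r+1) + 1 = r^2 + 4r + 4.
This completes the inductive step, so h_n = n^2 + 2n + 1 for all n ≥ 0.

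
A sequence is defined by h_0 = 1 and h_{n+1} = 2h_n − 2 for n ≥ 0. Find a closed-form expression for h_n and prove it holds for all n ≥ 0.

Claim: h_n = -2^n + 2.

Base case: h_0 = 1, and -2^0 + 2 = -1 + 2 = 1.
Assume h_j = -2^j + 2 for some j ≥ 0.
Then h_{j+1} = 2h_j − 2 = 2·(-2^j + 2) − 2 = -2^{j+1} + 4 − 2 = -2^{j+1} + 2.
Hence h_n = -2^n + 2 for every n ≥ 0, by induction.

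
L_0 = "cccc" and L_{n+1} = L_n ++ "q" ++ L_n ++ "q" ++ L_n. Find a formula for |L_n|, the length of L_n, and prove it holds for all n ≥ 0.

Claim: |L_n| = 5·3^n − 1.

Base case: |L_0| = 4, and 5·3^0 − 1 = 4.
Assume |L_m| = 5·3^m − 1.
Then |L_{m+1}| = 3|L_m| + 2 = 3(5·3^m − 1) + 2 = 5·3^{m+1} − 3 + 2 = 5·3^{m+1} − 1.
By induction, |L_n| = 5·3^n − 1 for all n ≥ 0.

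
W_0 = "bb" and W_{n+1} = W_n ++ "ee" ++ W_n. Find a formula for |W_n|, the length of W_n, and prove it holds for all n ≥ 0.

Claim: |W_n| = 2^{n+2} − 2.

Base case: |W_0| = 2, and 2^{0+2} − 2 = 2.
Assume |W_k| = 2^{k+2} − 2.
Then |W_{k+1}| = |W_k| + 2 + |W_k| = 2|W_k| + 2 = 2(2^{k+2} − 2) + 2 = 2^{k+3} − 4 + 2 = 2^{k+3} − 2.
By induction, |W_n| = 2^{n+2} − 2 for all n ≥ 0.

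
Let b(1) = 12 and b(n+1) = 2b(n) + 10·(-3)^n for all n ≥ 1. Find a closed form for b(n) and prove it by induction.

Claim: b(n) = 3·2^n − 2·(-3)^n.

Base case: b(1) = 12, and 3·2^1 − 2·(-3)^1 = 6 + 6 = 12.
Assume b(j) = 3·2^j − 2·(-3)^j for some j ≥ 1.
Then b(j+1) = 2b(j) + 10·(-3)^j = 2·(3·2^j − 2·(-3)^j) + 10·(-3)^j = 3·2^{j+1} − 4·(-3)^j + 10·(-3)^j = 3·2^{j+1} + 6·(-3)^j = 3·2^{j+1} − 2·(-3)^{j+1}.
So the formula holds for j+1, and by induction b(n) = 3·2^n − 2·(-3)^n for all n ≥ 1.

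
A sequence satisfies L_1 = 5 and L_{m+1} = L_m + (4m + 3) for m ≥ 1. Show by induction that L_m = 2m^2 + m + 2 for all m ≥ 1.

Base case: L_1 = 5, and 2·1^2 + 1 + 2 = 5.
Assume L_r = 2r^2 + r + 2.
Then L_{r+1} = L_r + (4r + 3) = (2r^2 + r + 2) + (4r + 3) = 2r^2 + 5r + 5,
and 2·(r+1)^2 + (r+1) + 2 = 2r^2 + 5r + 5.
Hence L_m = 2m^2 + m + 2 for every m ≥ 1, by induction.

L_m = 2m^2 + m + 2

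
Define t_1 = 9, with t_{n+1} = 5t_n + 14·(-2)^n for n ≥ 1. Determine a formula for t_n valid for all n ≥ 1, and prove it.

Claim: t_n = 5^n − 2·(-2)^n.

Base case: t_1 = 9, and 5^1 − 2·(-2)^1 = 5 + 4 = 9.
Assume t_j = 5^j − 2·(-2)^j for some j ≥ 1.
Then t_{j+1} = 5t_j + 14·(-2)^j = 5·(5^j − 2·(-2)^j) + 14·(-2)^j = 5^{j+1} − 10·(-2)^j + 14·(-2)^j = 5^{j+1} + 4·(-2)^j = 5^{j+1} − 2·(-2)^{j+1}.
This completes the inductive step, so t_n = 5^n − 2·(-2)^n for all n ≥ 1.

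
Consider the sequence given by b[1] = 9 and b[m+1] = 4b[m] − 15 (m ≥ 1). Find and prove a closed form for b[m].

Claim: b[m] = 4^m + 5.

Base case: b[1] = 9, and 4^1 + 5 = 4 + 5 = 9.
Assume b[k] = 4^k + 5 for some k ≥ 1.
Then b[k+1] = 4b[k] − 15 = 4·(4^k + 5) − 15 = 4^{k+1} + 20 − 15 = 4^{k+1} + 5.
Hence b[m] = 4^m + 5 for every m ≥ 1, by induction.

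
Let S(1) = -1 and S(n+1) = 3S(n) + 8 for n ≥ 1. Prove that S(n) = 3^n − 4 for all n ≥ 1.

Base case: S(1) = -1, and 3^1 − 4 = 3 − 4 = -1.
Assume S(m) = 3^m − 4 for some m ≥ 1.
Then S(m+1) = 3S(m) + 8 = 3·(3^m − 4) + 8 = 3^{m+1} − 12 + 8 = 3^{m+1} − 4.
Hence S(n) = 3^n − 4 for every n ≥ 1, by induction.

S(n) = 3^n − 4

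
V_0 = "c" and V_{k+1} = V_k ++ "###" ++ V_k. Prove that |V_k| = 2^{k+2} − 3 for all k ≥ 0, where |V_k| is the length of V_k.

Base case: |V_0| = 1, and 2^{0+2} − 3 = 1.
Assume |V_j| = 2^{j+2} − 3.
Then |V_{j+1}| = |V_j| + 3 + |V_j| = 2|V_j| + 3 = 2(2^{j+2} − 3) + 3 = 2^{j+3} − 6 + 3 = 2^{j+3} − 3.
So the formula holds for j+1, and by induction |V_k| = 2^{k+2} − 3 for all k ≥ 0.

|V_k| = 2^{k+2} − 3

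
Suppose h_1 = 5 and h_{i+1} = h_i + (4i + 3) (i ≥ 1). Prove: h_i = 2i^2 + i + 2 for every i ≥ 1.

Base case: h_1 = 5, and 2·1^2 + 1 + 2 = 5.
Assume h_r = 2r^2 + r + 2.
Then h_{r+1} = h_r + (4r + 3) = (2r^2 + r + 2) + (4r + 3) = 2r^2 + 5r + 5,
and 2·(r+1)^2 + (r+1) + 2 = 2r^2 + 5r + 5.
By induction, h_i = 2i^2 + i + 2 for all i ≥ 1.

h_i = 2i^2 + i + 2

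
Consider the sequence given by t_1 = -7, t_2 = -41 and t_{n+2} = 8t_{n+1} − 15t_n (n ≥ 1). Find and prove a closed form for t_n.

Claim: t_n = 3^n − 2·5^n.

Base cases: t_1 = -7 and 3^1 − 2·5^1 = -7; t_2 = -41 and 3^2 − 2·5^2 = -41.
Assume t_i = 3^i − 2·5^i for all 1 ≤ i ≤ j, where j ≥ 2.
Then t_{j+1} = 8t_j − 15t_{j−1} = 8·(3^j − 2·5^j) − 15·(3^{j−1} − 2·5^{j−1}) = (8·3 − 15)3^{j−1} − 2·(8·5 − 15)5^{j−1} = 9·3^{j−1} − 50·5^{j−1} = 3^{j+1} − 2·5^{j+1}.
Hence t_n = 3^n − 2·5^n for every n ≥ 1, by strong induction.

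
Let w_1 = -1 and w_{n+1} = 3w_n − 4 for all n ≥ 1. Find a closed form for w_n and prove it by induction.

Claim: w_n = -3^n + 2.

Base case: w_1 = -1, and -3^1 + 2 = -3 + 2 = -1.
Assume w_k = -3^k + 2 for some k ≥ 1.
Then w_{k+1} = 3w_k − 4 = 3·(-3^k + 2) − 4 = -3^{k+1} + 6 − 4 = -3^{k+1} + 2.
Hence w_n = -3^n + 2 for every n ≥ 1, by induction.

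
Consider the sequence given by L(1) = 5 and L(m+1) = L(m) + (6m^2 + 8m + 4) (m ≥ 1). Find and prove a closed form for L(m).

Claim: L(m) = 2m^3 + m^2 + m + 1.

Base case: L(1) = 5, and 2·1^3 + 1^2 + 1 + 1 = 5.
Assume L(j) = 2j^3 + j^2 + j + 1.
Then L(j+1) = L(j) + (6j^2 + 8j + 4) = (2j^3 + j^2 + j + 1) + (6j^2 + 8j + 4) = 2j^3 + 7j^2 + 9j + 5,
and 2·(j+1)^3 + (j+1)^2 + (j+1) + 1 = 2j^3 + 7j^2 + 9j + 5.
By induction, L(m) = 2m^3 + m^2 + m + 1 for all m ≥ 1.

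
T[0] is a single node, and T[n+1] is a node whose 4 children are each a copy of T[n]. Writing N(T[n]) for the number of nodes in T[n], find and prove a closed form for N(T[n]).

Claim: N(T[n]) = (4^{n+1} − 1)/3.

Base case: N(T[0]) = 1, and (4^{0+1} − 1)/3 = 1.
Assume N(T[r]) = (4^{r+1} − 1)/3.
Then N(T[r+1]) = 1 + 4N(T[r]) = 1 + 4·(4^{r+1} − 1)/3 = 1 + (4^{r+2} − 4)/3 = (3 + 4^{r+2} − 4)/3 = (4^{r+2} − 1)/3.
So the formula holds for r+1, and by induction N(T[n]) = (4^{n+1} − 1)/3 for all n ≥ 0.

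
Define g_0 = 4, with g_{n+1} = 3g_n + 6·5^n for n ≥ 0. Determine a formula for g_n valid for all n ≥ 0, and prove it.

Claim: g_n = 3^n + 3·5^n.

Base case: g_0 = 4, and 3^0 + 3·5^0 = 1 + 3 = 4.
Assume g_k = 3^k + 3·5^k for some k ≥ 0.
Then g_{k+1} = 3g_k + 6·5^k = 3·(3^k + 3·5^k) + 6·5^k = 3^{k+1} + 9·5^k + 6·5^k = 3^{k+1} + 15·5^k = 3^{k+1} + 3·5^{k+1}.
Hence g_n = 3^n + 3·5^n for every n ≥ 0, by induction.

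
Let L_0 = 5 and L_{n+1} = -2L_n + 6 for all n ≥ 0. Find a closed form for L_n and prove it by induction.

Claim: L_n = 3·(-2)^n + 2.

Base case: L_0 = 5, and 3·(-2)^0 + 2 = 3 + 2 = 5.
Assume L_j = 3·(-2)^j + 2 for some j ≥ 0.
Then L_{j+1} = -2L_j + 6 = -2·(3·(-2)^j + 2) + 6 = -6·(-2)^j − 4 + 6 = 3·(-2)^{j+1} + 2.
So the formula holds for j+1, and by induction L_n = 3·(-2)^n + 2 for all n ≥ 0.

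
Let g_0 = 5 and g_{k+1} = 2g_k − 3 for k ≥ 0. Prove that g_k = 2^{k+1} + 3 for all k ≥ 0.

Base case: g_0 = 5, and 2^{0+1} + 3 = 2 + 3 = 5.
Assume g_r = 2^{r+1} + 3 for some r ≥ 0.
Then g_{r+1} = 2g_r − 3 = 2·(2^{r+1} + 3) − 3 = 2^{r+2} + 6 − 3 = 2^{r+2} + 3.
Hence g_k = 2^{k+1} + 3 for every k ≥ 0, by induction.

g_k = 2^{k+1} + 3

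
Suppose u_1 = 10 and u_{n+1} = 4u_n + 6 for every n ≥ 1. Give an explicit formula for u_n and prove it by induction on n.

Claim: u_n = 3·4^n − 2.

Base case: u_1 = 10, and 3·4^1 − 2 = 12 − 2 = 10.
Assume u_r = 3·4^r − 2 for some r ≥ 1.
Then u_{r+1} = 4u_r + 6 = 4·(3·4^r − 2) + 6 = 12·4^r − 8 + 6 = 3·4^{r+1} − 2.
So the formula holds for r+1, and by induction u_n = 3·4^n − 2 for all n ≥ 1.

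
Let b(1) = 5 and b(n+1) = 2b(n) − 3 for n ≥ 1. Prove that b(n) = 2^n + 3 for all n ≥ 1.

Base case: b(1) = 5, and 2^1 + 3 = 2 + 3 = 5.
Assume b(j) = 2^j + 3 for some j ≥ 1.
Then b(j+1) = 2b(j) − 3 = 2·(2^j + 3) − 3 = 2^{j+1} + 6 − 3 = 2^{j+1} + 3.
This completes the inductive step, so b(n) = 2^n + 3 for all n ≥ 1.

b(n) = 2^n + 3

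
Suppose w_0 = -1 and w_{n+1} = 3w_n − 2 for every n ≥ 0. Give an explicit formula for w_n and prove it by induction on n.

Claim: w_n = -2·3^n + 1.

Base case: w_0 = -1, and -2·3^0 + 1 = -2 + 1 = -1.
Assume w_k = -2·3^k + 1 for some k ≥ 0.
Then w_{k+1} = 3w_k − 2 = 3·(-2·3^k + 1) − 2 = -6·3^k + 3 − 2 = -2·3^{k+1} + 1.
By induction, w_n = -2·3^n + 1 for all n ≥ 0.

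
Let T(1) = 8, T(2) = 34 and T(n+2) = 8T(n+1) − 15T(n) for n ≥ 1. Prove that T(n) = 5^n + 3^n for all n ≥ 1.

Base cases: T(1) = 8 and 5^1 + 3^1 = 8; T(2) = 34 and 5^2 + 3^2 = 34.
Assume T(i) = 5^i + 3^i for all 1 ≤ i ≤ j, where j ≥ 2.
Then T(j+1) = 8T(j) − 15T(j−1) = 8·(5^j + 3^j) − 15·(5^{j−1} + 3^{j−1}) = (8·5 − 15)5^{j−1} + (8·3 − 15)3^{j−1} = 25·5^{j−1} + 9·3^{j−1} = 5^{j+1} + 3^{j+1}.
This completes the inductive step, so T(n) = 5^n + 3^n for all n ≥ 1.

T(n) = 5^n + 3^n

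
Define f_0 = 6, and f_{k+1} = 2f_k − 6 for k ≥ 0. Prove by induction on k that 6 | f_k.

Base case: f_0 = 6 = 6·1, so 6 | f_0.
Assume 6 | f_m, so f_m = 6t for some integer t.
Then f_{m+1} = 2f_m − 6 = 2·(6t) − 6 = 6(2t − 1), so 6 | f_{m+1}.
So the property holds for m+1, and by induction 6 | f_k for all k ≥ 0.

6 | f_k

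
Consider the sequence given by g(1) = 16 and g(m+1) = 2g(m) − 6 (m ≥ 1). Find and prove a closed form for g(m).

Claim: g(m) = 5·2^m + 6.

Base case: g(1) = 16, and 5·2^1 + 6 = 10 + 6 = 16.
Assume g(k) = 5·2^k + 6 for some k ≥ 1.
Then g(k+1) = 2g(k) − 6 = 2·(5·2^k + 6) − 6 = 10·2^k + 12 − 6 = 5·2^{k+1} + 6.
Hence g(m) = 5·2^m + 6 for every m ≥ 1, by induction.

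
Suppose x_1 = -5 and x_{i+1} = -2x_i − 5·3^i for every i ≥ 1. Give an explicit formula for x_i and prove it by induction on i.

Claim: x_i = (-2)^i − 3^i.

Base case: x_1 = -5, and (-2)^1 − 3^1 = -2 − 3 = -5.
Assume x_m = (-2)^m − 3^m for some m ≥ 1.
Then x_{m+1} = -2x_m − 5·3^m = -2·((-2)^m − 3^m) − 5·3^m = (-2)^{m+1} + 2·3^m − 5·3^m = (-2)^{m+1} − 3·3^m = (-2)^{m+1} − 3^{m+1}.
By induction, x_i = (-2)^i − 3^i for all i ≥ 1.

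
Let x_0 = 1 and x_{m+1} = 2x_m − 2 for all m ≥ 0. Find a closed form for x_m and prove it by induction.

Claim: x_m = -2^m + 2.

Base case: x_0 = 1, and -2^0 + 2 = -1 + 2 = 1.
Assume x_r = -2^r + 2 for some r ≥ 0.
Then x_{r+1} = 2x_r − 2 = 2·(-2^r + 2) − 2 = -2^{r+1} + 4 − 2 = -2^{r+1} + 2.
By induction, x_m = -2^m + 2 for all m ≥ 0.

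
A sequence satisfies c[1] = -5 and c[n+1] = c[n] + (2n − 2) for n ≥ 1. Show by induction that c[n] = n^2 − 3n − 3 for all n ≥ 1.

Base case: c[1] = -5, and 1^2 − 3·1 − 3 = -5.
Assume c[k] = k^2 − 3k − 3.
Then c[k+1] = c[k] + (2k − 2) = (k^2 − 3k − 3) + (2k − 2) = k^2 − k − 5,
and (k+1)^2 − 3·(k+1) − 3 = k^2 − k − 5.
By induction, c[n] = n^2 − 3n − 3 for all n ≥ 1.

c[n] = n^2 − 3n − 3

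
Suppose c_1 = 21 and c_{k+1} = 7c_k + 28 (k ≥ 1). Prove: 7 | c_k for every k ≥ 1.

Base case: c_1 = 21 = 7·3, so 7 | c_1.
Assume 7 | c_m, so c_m = 7t for some integer t.
Then c_{m+1} = 7c_m + 28 = 7·(7t) + 28 = 7(7t + 4), so 7 | c_{m+1}.
This completes the inductive step, so 7 | c_k for all k ≥ 1.

7 | c_k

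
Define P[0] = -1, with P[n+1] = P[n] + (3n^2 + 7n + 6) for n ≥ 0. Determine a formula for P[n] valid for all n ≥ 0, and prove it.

Claim: P[n] = n^3 + 2n^2 + 3n − 1.

Base case: P[0] = -1, and 0^3 + 2·0^2 + 3·0 − 1 = -1.
Assume P[m] = m^3 + 2m^2 + 3m − 1.
Then P[m+1] = P[m] + (3m^2 + 7m + 6) = (m^3 + 2m^2 + 3m − 1) + (3m^2 + 7m + 6) = m^3 + 5m^2 + 10m + 5,
and (m+1)^3 + 2·(m+1)^2 + 3·(m+1) − 1 = m^3 + 5m^2 + 10m + 5.
By induction, P[n] = n^3 + 2n^2 + 3n − 1 for all n ≥ 0.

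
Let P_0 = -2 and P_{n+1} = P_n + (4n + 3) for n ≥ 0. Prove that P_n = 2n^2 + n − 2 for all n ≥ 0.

Base case: P_0 = -2, and 2·0^2 + 0 − 2 = -2.
Assume P_j = 2j^2 + j − 2.
Then P_{j+1} = P_j + (4j + 3) = (2j^2 + j − 2) + (4j + 3) = 2j^2 + 5j + 1,
and 2·(j+1)^2 + (j+1) − 2 = 2j^2 + 5j + 1.
This completes the inductive step, so P_n = 2n^2 + n − 2 for all n ≥ 0.

P_n = 2n^2 + n − 2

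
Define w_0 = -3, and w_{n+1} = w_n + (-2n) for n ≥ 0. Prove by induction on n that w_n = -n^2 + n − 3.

Base case: w_0 = -3, and -0^2 + 0 − 3 = -3.
Assume w_m = -m^2 + m − 3.
Then w_{m+1} = w_m + (-2m) = (-m^2 + m − 3) + (-2m) = -m^2 − m − 3,
and -(m+1)^2 + (m+1) − 3 = -m^2 − m − 3.
This completes the inductive step, so w_n = -n^2 + n − 3 for all n ≥ 0.

w_n = -n^2 + n − 3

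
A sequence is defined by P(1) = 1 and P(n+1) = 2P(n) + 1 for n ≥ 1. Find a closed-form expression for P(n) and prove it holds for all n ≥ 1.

Claim: P(n) = 2^n − 1.

Base case: P(1) = 1, and 2^1 − 1 = 2 − 1 = 1.
Assume P(j) = 2^j − 1 for some j ≥ 1.
Then P(j+1) = 2P(j) + 1 = 2·(2^j − 1) + 1 = 2^{j+1} − 2 + 1 = 2^{j+1} − 1.
Hence P(n) = 2^n − 1 for every n ≥ 1, by induction.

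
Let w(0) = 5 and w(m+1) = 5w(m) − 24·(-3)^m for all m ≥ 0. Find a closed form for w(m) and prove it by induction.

Claim: w(m) = 2·5^m + 3·(-3)^m.

Base case: w(0) = 5, and 2·5^0 + 3·(-3)^0 = 2 + 3 = 5.
Assume w(j) = 2·5^j + 3·(-3)^j for some j ≥ 0.
Then w(j+1) = 5w(j) − 24·(-3)^j = 5·(2·5^j + 3·(-3)^j) − 24·(-3)^j = 2·5^{j+1} + 15·(-3)^j − 24·(-3)^j = 2·5^{j+1} − 9·(-3)^j = 2·5^{j+1} + 3·(-3)^{j+1}.
So the formula holds for j+1, and by induction w(m) = 2·5^m + 3·(-3)^m for all m ≥ 0.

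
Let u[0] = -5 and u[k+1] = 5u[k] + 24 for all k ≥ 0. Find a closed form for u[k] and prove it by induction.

Claim: u[k] = 5^k − 6.

Base case: u[0] = -5, and 5^0 − 6 = 1 − 6 = -5.
Assume u[j] = 5^j − 6 for some j ≥ 0.
Then u[j+1] = 5u[j] + 24 = 5·(5^j − 6) + 24 = 5^{j+1} − 30 + 24 = 5^{j+1} − 6.
This completes the inductive step, so u[k] = 5^k − 6 for all k ≥ 0.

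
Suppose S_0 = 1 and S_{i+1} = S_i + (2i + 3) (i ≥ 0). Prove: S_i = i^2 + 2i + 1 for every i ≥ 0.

Base case: S_0 = 1, and 0^2 + 2·0 + 1 = 1.
Assume S_k = k^2 + 2k + 1.
Then S_{k+1} = S_k + (2k + 3) = (k^2 + 2k + 1) + (2k + 3) = k^2 + 4k + 4,
and (k+1)^2 + 2·(k+1) + 1 = k^2 + 4k + 4.
Hence S_i = i^2 + 2i + 1 for every i ≥ 0, by induction.

S_i = i^2 + 2i + 1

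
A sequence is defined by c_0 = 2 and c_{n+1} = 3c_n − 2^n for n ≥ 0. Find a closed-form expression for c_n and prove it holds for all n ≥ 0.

Claim: c_n = 3^n + 2^n.

Base case: c_0 = 2, and 3^0 + 2^0 = 1 + 1 = 2.
Assume c_r = 3^r + 2^r for some r ≥ 0.
Then c_{r+1} = 3c_r − 2^r = 3·(3^r + 2^r) − 2^r = 3^{r+1} + 3·2^r − 2^r = 3^{r+1} + 2·2^r = 3^{r+1} + 2^{r+1}.
This completes the inductive step, so c_n = 3^n + 2^n for all n ≥ 0.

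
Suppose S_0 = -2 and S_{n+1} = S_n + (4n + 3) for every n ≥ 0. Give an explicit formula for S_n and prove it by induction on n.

Claim: S_n = 2n^2 + n − 2.

Base case: S_0 = -2, and 2·0^2 + 0 − 2 = -2.
Assume S_r = 2r^2 + r − 2.
Then S_{r+1} = S_r + (4r + 3) = (2r^2 + r − 2) + (4r + 3) = 2r^2 + 5r + 1,
and 2·(r+1)^2 + (r+1) − 2 = 2r^2 + 5r + 1.
Hence S_n = 2n^2 + n − 2 for every n ≥ 0, by induction.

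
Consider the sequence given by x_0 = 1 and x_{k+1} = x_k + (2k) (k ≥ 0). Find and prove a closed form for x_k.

Claim: x_k = k^2 − k + 1.

Base case: x_0 = 1, and 0^2 − 0 + 1 = 1.
Assume x_m = m^2 − m + 1.
Then x_{m+1} = x_m + (2m) = (m^2 − m + 1) + (2m) = m^2 + m + 1,
and (m+1)^2 − (m+1) + 1 = m^2 + m + 1.
By induction, x_k = k^2 − k + 1 for all k ≥ 0.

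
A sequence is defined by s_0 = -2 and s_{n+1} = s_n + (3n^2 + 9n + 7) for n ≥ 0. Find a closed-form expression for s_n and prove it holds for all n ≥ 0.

Claim: s_n = n^3 + 3n^2 + 3n − 2.

Base case: s_0 = -2, and 0^3 + 3·0^2 + 3·0 − 2 = -2.
Assume s_m = m^3 + 3m^2 + 3m − 2.
Then s_{m+1} = s_m + (3m^2 + 9m + 7) = (m^3 + 3m^2 + 3m − 2) + (3m^2 + 9m + 7) = m^3 + 6m^2 + 12m + 5,
and (m+1)^3 + 3·(m+1)^2 + 3·(m+1) − 2 = m^3 + 6m^2 + 12m + 5.
By induction, s_n = n^3 + 3n^2 + 3n − 2 for all n ≥ 0.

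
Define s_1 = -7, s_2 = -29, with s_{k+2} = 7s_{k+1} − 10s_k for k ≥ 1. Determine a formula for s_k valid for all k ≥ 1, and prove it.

Claim: s_k = -2^k − 5^k.

Base cases: s_1 = -7 and -2^1 − 5^1 = -7; s_2 = -29 and -2^2 − 5^2 = -29.
Assume s_i = -2^i − 5^i for all 1 ≤ i ≤ j, where j ≥ 2.
Then s_{j+1} = 7s_j − 10s_{j−1} = 7·(-2^j − 5^j) − 10·(-2^{j−1} − 5^{j−1}) = -(7·2 − 10)2^{j−1} − (7·5 − 10)5^{j−1} = -4·2^{j−1} − 25·5^{j−1} = -2^{j+1} − 5^{j+1}.
This completes the inductive step, so s_k = -2^k − 5^k for all k ≥ 1.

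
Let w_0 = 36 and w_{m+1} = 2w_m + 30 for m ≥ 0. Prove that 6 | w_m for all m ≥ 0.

Base case: w_0 = 36 = 6·6, so 6 | w_0.
Assume 6 | w_k, so w_k = 6t for some integer t.
Then w_{k+1} = 2w_k + 30 = 2·(6t) + 30 = 6(2t + 5), so 6 | w_{k+1}.
By induction, 6 | w_m for all m ≥ 0.

6 | w_m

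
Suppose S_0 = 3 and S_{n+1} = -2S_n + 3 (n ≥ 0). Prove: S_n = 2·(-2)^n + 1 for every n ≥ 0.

Base case: S_0 = 3, and 2·(-2)^0 + 1 = 2 + 1 = 3.
Assume S_j = 2·(-2)^j + 1 for some j ≥ 0.
Then S_{j+1} = -2S_j + 3 = -2·(2·(-2)^j + 1) + 3 = -4·(-2)^j − 2 + 3 = 2·(-2)^{j+1} + 1.
Hence S_n = 2·(-2)^n + 1 for every n ≥ 0, by induction.

S_n = 2·(-2)^n + 1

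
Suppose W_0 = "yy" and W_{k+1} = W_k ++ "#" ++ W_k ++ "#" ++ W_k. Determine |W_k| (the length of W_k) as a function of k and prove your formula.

Claim: |W_k| = 3^{k+1} − 1.

Base case: |W_0| = 2, and 3^{0+1} − 1 = 2.
Assume |W_m| = 3^{m+1} − 1.
Then |W_{m+1}| = 3|W_m| + 2 = 3(3^{m+1} − 1) + 2 = 3^{m+2} − 3 + 2 = 3^{m+2} − 1.
Hence |W_k| = 3^{k+1} − 1 for every k ≥ 0, by induction.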